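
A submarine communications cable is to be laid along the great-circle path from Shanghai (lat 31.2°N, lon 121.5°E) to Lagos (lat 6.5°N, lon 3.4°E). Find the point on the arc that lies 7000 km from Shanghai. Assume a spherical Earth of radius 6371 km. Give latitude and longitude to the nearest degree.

Write both endpoints as unit vectors p₁, p₂ with components (cos φ cos λ, cos φ sin λ, sin φ).
The central angle between the endpoints is δ = arccos(p₁·p₂) ≈ 1.919 rad (110.0°). The total great-circle distance is δ·R ≈ 1.919 × 6371 ≈ 12229 km, so the target fraction is f = 7000/12229 ≈ 0.572.
Interpolate at f ≈ 0.572 with slerp weights a = sin((1−f)δ)/sin δ ≈ 0.778, b = sin(fδ)/sin δ ≈ 0.948.
p = a·p₁ + b·p₂ ≈ (0.592, 0.624, 0.511); φ = arcsin(p_z) ≈ 30.70°, λ = atan2(p_y, p_x) ≈ 46.49°.

≈ lat 31°N, lon 46°E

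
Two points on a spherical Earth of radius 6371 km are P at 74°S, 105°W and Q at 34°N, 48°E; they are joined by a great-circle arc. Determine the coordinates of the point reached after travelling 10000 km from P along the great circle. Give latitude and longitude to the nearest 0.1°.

From cos δ = sin φ₁ sin φ₂ + cos φ₁ cos φ₂ cos Δλ, the central angle is δ ≈ 2.406 rad (137.8°). The total great-circle distance is δ·R ≈ 2.406 × 6371 ≈ 15326 km, so the target fraction is f = 10000/15326 ≈ 0.652.
Interpolate at f ≈ 0.652 with slerp weights a = sin((1−f)δ)/sin δ ≈ 1.105, b = sin(fδ)/sin δ ≈ 1.490.
p = a·p₁ + b·p₂ ≈ (0.747, 0.623, -0.229); φ = arcsin(p_z) ≈ -13.26°, λ = atan2(p_y, p_x) ≈ 39.83°.

≈ 13.3°S, 39.8°E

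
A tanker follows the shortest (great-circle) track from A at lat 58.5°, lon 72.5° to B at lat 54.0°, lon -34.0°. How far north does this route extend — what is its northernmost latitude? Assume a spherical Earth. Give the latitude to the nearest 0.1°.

The great circle lies in the plane with unit normal n̂ = (p₁ × p₂)/|p₁ × p₂|.
Here n̂_z ≈ -0.369; the vertex latitude is φ_max = arccos|n̂_z| ≈ 68.3°.

≈ 68.3°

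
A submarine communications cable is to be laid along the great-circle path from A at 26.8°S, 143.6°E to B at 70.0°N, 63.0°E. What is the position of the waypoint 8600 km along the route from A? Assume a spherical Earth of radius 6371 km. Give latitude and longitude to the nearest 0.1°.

Write both endpoints as unit vectors p₁, p₂ with components (cos φ cos λ, cos φ sin λ, sin φ).
The central angle between the endpoints is δ = arccos(p₁·p₂) ≈ 1.954 rad (112.0°). The total great-circle distance is δ·R ≈ 1.954 × 6371 ≈ 12448 km, so the target fraction is f = 8600/12448 ≈ 0.691.
Interpolate at f ≈ 0.691 with slerp weights a = sin((1−f)δ)/sin δ ≈ 0.612, b = sin(fδ)/sin δ ≈ 1.052.
p = a·p₁ + b·p₂ ≈ (-0.277, 0.645, 0.712); φ = arcsin(p_z) ≈ 45.43°, λ = atan2(p_y, p_x) ≈ 113.21°.

≈ 45.4°N, 113.2°E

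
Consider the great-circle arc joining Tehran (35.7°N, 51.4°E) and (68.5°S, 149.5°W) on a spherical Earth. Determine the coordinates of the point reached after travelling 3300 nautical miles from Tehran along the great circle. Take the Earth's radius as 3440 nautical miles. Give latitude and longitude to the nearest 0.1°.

≈ (18.2°S, 62.8°E)

Convert each endpoint to a unit vector on the sphere (x = cos φ cos λ, y = cos φ sin λ, z = sin φ).
The central angle between the endpoints is δ = arccos(p₁·p₂) ≈ 2.534 rad (145.2°). The total great-circle distance is δ·R ≈ 2.534 × 3440 ≈ 8717 nmi, so the target fraction is f = 3300/8717 ≈ 0.379.
Interpolate at f ≈ 0.379 with slerp weights a = sin((1−f)δ)/sin δ ≈ 1.751, b = sin(fδ)/sin δ ≈ 1.434.
p = a·p₁ + b·p₂ ≈ (0.434, 0.845, -0.312); φ = arcsin(p_z) ≈ -18.20°, λ = atan2(p_y, p_x) ≈ 62.78°.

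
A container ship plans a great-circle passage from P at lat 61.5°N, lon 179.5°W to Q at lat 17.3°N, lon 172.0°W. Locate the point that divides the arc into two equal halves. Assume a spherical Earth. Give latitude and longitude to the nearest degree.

Convert each endpoint to a unit vector on the sphere (x = cos φ cos λ, y = cos φ sin λ, z = sin φ).
The central angle between the endpoints is δ = arccos(p₁·p₂) ≈ 0.777 rad (44.5°).
Interpolate at f = 1/2 with slerp weights a = sin((1−f)δ)/sin δ ≈ 0.540, b = sin(fδ)/sin δ ≈ 0.540.
p = a·p₁ + b·p₂ ≈ (-0.769, -0.074, 0.635); φ = arcsin(p_z) ≈ 39.45°, λ = atan2(p_y, p_x) ≈ -174.50°.

≈ lat 39°N, lon 174°W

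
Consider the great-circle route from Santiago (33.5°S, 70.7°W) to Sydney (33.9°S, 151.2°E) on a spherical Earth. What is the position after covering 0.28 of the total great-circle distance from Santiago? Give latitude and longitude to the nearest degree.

≈ 54°S, 98°W

From cos δ = sin φ₁ sin φ₂ + cos φ₁ cos φ₂ cos Δλ, the central angle is δ ≈ 1.780 rad (102.0°).
Interpolate at f = 0.28 with slerp weights a = sin((1−f)δ)/sin δ ≈ 0.980, b = sin(fδ)/sin δ ≈ 0.489.
p = a·p₁ + b·p₂ ≈ (-0.085, -0.576, -0.813); φ = arcsin(p_z) ≈ -54.41°, λ = atan2(p_y, p_x) ≈ -98.43°.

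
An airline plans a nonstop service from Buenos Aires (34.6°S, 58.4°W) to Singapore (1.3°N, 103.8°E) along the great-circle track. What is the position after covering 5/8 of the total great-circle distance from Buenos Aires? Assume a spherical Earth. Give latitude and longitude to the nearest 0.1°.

Write both endpoints as unit vectors p₁, p₂ with components (cos φ cos λ, cos φ sin λ, sin φ).
The central angle between the endpoints is δ = arccos(p₁·p₂) ≈ 2.492 rad (142.8°).
Interpolate at f = 5/8 with slerp weights a = sin((1−f)δ)/sin δ ≈ 1.330, b = sin(fδ)/sin δ ≈ 1.653.
p = a·p₁ + b·p₂ ≈ (0.179, 0.673, -0.718); φ = arcsin(p_z) ≈ -45.87°, λ = atan2(p_y, p_x) ≈ 75.07°.

≈ 45.9°S, 75.1°E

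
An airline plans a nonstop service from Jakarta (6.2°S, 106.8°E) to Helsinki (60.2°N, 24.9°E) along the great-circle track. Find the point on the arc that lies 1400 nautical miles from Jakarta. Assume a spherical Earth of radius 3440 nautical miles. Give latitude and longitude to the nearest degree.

The haversine formula gives a central angle δ ≈ 1.595 rad (91.4°) between the endpoints. The total great-circle distance is δ·R ≈ 1.595 × 3440 ≈ 5486 nmi, so the target fraction is f = 1400/5486 ≈ 0.255.
Interpolate at f ≈ 0.255 with slerp weights a = sin((1−f)δ)/sin δ ≈ 0.928, b = sin(fδ)/sin δ ≈ 0.396.
p = a·p₁ + b·p₂ ≈ (-0.088, 0.966, 0.243); φ = arcsin(p_z) ≈ 14.09°, λ = atan2(p_y, p_x) ≈ 95.21°.

≈ 14°N, 95°E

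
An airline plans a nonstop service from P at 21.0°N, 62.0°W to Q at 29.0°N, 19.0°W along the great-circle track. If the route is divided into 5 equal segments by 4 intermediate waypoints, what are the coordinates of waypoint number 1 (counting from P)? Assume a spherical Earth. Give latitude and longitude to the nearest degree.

The haversine formula gives a central angle δ ≈ 0.691 rad (39.6°) between the endpoints.
Interpolate at f = 1/5 with slerp weights a = sin((1−f)δ)/sin δ ≈ 0.824, b = sin(fδ)/sin δ ≈ 0.216.
p = a·p₁ + b·p₂ ≈ (0.540, -0.741, 0.400); φ = arcsin(p_z) ≈ 23.58°, λ = atan2(p_y, p_x) ≈ -53.91°.

≈ 24°N, 54°W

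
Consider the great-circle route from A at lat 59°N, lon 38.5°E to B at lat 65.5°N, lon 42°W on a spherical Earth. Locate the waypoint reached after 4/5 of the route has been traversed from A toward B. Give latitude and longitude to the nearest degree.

≈ lat 68°N, lon 25°W

From cos δ = sin φ₁ sin φ₂ + cos φ₁ cos φ₂ cos Δλ, the central angle is δ ≈ 0.618 rad (35.4°).
Interpolate at f = 4/5 with slerp weights a = sin((1−f)δ)/sin δ ≈ 0.213, b = sin(fδ)/sin δ ≈ 0.819.
p = a·p₁ + b·p₂ ≈ (0.338, -0.159, 0.928); φ = arcsin(p_z) ≈ 68.06°, λ = atan2(p_y, p_x) ≈ -25.19°.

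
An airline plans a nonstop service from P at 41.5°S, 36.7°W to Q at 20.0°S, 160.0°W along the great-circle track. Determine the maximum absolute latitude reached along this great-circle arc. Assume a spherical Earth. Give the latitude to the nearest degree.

≈ 53°S

The great circle lies in the plane with unit normal n̂ = (p₁ × p₂)/|p₁ × p₂|.
Here n̂_z ≈ -0.596; the vertex latitude is φ_max = arccos|n̂_z| ≈ 53.4°.
Check via Clairaut: cos φ_max = |cos φ₁| · sin C = cos(41.5°)·sin(127.3°) ≈ 0.596, again giving ≈ 53.4°.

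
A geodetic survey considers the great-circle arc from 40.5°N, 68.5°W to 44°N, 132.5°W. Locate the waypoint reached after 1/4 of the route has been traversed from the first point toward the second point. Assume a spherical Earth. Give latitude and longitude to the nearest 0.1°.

Write both endpoints as unit vectors p₁, p₂ with components (cos φ cos λ, cos φ sin λ, sin φ).
The central angle between the endpoints is δ = arccos(p₁·p₂) ≈ 0.808 rad (46.3°).
Interpolate at f = 1/4 with slerp weights a = sin((1−f)δ)/sin δ ≈ 0.788, b = sin(fδ)/sin δ ≈ 0.278.
p = a·p₁ + b·p₂ ≈ (0.085, -0.705, 0.704); φ = arcsin(p_z) ≈ 44.79°, λ = atan2(p_y, p_x) ≈ -83.15°.

≈ 44.8°N, 83.1°W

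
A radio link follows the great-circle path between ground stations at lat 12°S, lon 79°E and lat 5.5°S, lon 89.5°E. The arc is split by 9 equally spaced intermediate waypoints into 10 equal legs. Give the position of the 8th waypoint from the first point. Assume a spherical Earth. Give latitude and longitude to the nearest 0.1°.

≈ lat 6.8°S, lon 87.4°E

The haversine formula gives a central angle δ ≈ 0.214 rad (12.2°) between the endpoints.
Interpolate at f = 8/10 with slerp weights a = sin((1−f)δ)/sin δ ≈ 0.201, b = sin(fδ)/sin δ ≈ 0.802.
p = a·p₁ + b·p₂ ≈ (0.045, 0.992, -0.119); φ = arcsin(p_z) ≈ -6.82°, λ = atan2(p_y, p_x) ≈ 87.43°.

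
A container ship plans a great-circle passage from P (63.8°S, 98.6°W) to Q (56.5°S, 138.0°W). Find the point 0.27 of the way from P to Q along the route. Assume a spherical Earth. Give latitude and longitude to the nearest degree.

≈ (63°S, 111°W)

From cos δ = sin φ₁ sin φ₂ + cos φ₁ cos φ₂ cos Δλ, the central angle is δ ≈ 0.358 rad (20.5°).
Interpolate at f = 0.27 with slerp weights a = sin((1−f)δ)/sin δ ≈ 0.737, b = sin(fδ)/sin δ ≈ 0.275.
p = a·p₁ + b·p₂ ≈ (-0.162, -0.424, -0.891); φ = arcsin(p_z) ≈ -63.04°, λ = atan2(p_y, p_x) ≈ -110.89°.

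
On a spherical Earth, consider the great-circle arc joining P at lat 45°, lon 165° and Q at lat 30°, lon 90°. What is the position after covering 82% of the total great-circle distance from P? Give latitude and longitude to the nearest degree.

≈ lat 36°, lon 100°

Convert each endpoint to a unit vector on the sphere (x = cos φ cos λ, y = cos φ sin λ, z = sin φ).
The central angle between the endpoints is δ = arccos(p₁·p₂) ≈ 1.033 rad (59.2°).
Interpolate at f = 0.82 with slerp weights a = sin((1−f)δ)/sin δ ≈ 0.215, b = sin(fδ)/sin δ ≈ 0.873.
p = a·p₁ + b·p₂ ≈ (-0.147, 0.795, 0.588); φ = arcsin(p_z) ≈ 36.05°, λ = atan2(p_y, p_x) ≈ 100.48°.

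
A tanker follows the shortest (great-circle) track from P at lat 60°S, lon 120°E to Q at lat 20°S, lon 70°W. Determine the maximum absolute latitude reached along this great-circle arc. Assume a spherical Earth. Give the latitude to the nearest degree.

≈ 85°S

The great circle lies in the plane with unit normal n̂ = (p₁ × p₂)/|p₁ × p₂|.
Here n̂_z ≈ +0.083; the vertex latitude is φ_max = arccos|n̂_z| ≈ 85.3°.
Check via Clairaut: cos φ_max = |cos φ₁| · sin C = cos(60.0°)·sin(170.5°) ≈ 0.083, again giving ≈ 85.3°.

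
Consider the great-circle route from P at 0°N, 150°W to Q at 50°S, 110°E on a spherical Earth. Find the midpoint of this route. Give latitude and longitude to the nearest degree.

Write both endpoints as unit vectors p₁, p₂ with components (cos φ cos λ, cos φ sin λ, sin φ).
The central angle between the endpoints is δ = arccos(p₁·p₂) ≈ 1.683 rad (96.4°).
Interpolate at f = 1/2 with slerp weights a = sin((1−f)δ)/sin δ ≈ 0.750, b = sin(fδ)/sin δ ≈ 0.750.
p = a·p₁ + b·p₂ ≈ (-0.815, 0.078, -0.575); φ = arcsin(p_z) ≈ -35.08°, λ = atan2(p_y, p_x) ≈ 174.53°.

≈ 35°S, 175°E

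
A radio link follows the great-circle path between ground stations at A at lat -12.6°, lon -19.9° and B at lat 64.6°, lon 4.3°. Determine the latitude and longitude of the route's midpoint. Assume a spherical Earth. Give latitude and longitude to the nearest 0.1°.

The haversine formula gives a central angle δ ≈ 1.385 rad (79.4°) between the endpoints.
Interpolate at f = 1/2 with slerp weights a = sin((1−f)δ)/sin δ ≈ 0.650, b = sin(fδ)/sin δ ≈ 0.650.
p = a·p₁ + b·p₂ ≈ (0.874, -0.195, 0.445); φ = arcsin(p_z) ≈ 26.43°, λ = atan2(p_y, p_x) ≈ -12.57°.

≈ lat 26.4°, lon -12.6°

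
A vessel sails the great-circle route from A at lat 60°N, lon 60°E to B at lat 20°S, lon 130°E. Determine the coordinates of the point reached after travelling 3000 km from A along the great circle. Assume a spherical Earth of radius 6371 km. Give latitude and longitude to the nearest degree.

≈ lat 42°N, lon 93°E

Convert each endpoint to a unit vector on the sphere (x = cos φ cos λ, y = cos φ sin λ, z = sin φ).
The central angle between the endpoints is δ = arccos(p₁·p₂) ≈ 1.707 rad (97.8°). The total great-circle distance is δ·R ≈ 1.707 × 6371 ≈ 10873 km, so the target fraction is f = 3000/10873 ≈ 0.276.
Interpolate at f ≈ 0.276 with slerp weights a = sin((1−f)δ)/sin δ ≈ 0.953, b = sin(fδ)/sin δ ≈ 0.458.
p = a·p₁ + b·p₂ ≈ (-0.038, 0.742, 0.669); φ = arcsin(p_z) ≈ 41.98°, λ = atan2(p_y, p_x) ≈ 92.95°.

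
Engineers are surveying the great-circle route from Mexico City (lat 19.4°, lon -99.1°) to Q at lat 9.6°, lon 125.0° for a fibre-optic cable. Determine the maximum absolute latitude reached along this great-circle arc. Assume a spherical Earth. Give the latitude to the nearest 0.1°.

The great circle lies in the plane with unit normal n̂ = (p₁ × p₂)/|p₁ × p₂|.
Here n̂_z ≈ -0.819; the vertex latitude is φ_max = arccos|n̂_z| ≈ 35.0°.

≈ 35.0°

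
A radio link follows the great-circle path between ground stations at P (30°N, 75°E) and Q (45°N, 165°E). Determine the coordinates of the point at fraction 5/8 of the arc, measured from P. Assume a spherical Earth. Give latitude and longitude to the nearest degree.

≈ (49°N, 127°E)

The haversine formula gives a central angle δ ≈ 1.209 rad (69.3°) between the endpoints.
Interpolate at f = 5/8 with slerp weights a = sin((1−f)δ)/sin δ ≈ 0.468, b = sin(fδ)/sin δ ≈ 0.733.
p = a·p₁ + b·p₂ ≈ (-0.396, 0.526, 0.753); φ = arcsin(p_z) ≈ 48.83°, λ = atan2(p_y, p_x) ≈ 126.96°.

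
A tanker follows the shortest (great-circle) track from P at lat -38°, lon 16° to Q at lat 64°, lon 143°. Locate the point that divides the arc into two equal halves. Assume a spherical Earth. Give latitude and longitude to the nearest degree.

≈ lat 24°, lon 50°

Convert each endpoint to a unit vector on the sphere (x = cos φ cos λ, y = cos φ sin λ, z = sin φ).
The central angle between the endpoints is δ = arccos(p₁·p₂) ≈ 2.436 rad (139.6°).
Interpolate at f = 1/2 with slerp weights a = sin((1−f)δ)/sin δ ≈ 1.447, b = sin(fδ)/sin δ ≈ 1.447.
p = a·p₁ + b·p₂ ≈ (0.590, 0.696, 0.410); φ = arcsin(p_z) ≈ 24.19°, λ = atan2(p_y, p_x) ≈ 49.74°.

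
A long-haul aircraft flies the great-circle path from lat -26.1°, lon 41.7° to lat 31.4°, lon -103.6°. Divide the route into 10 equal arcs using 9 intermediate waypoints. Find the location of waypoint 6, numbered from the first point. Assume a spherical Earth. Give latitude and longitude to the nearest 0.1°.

Write both endpoints as unit vectors p₁, p₂ with components (cos φ cos λ, cos φ sin λ, sin φ).
The central angle between the endpoints is δ = arccos(p₁·p₂) ≈ 2.605 rad (149.2°).
Interpolate at f = 6/10 with slerp weights a = sin((1−f)δ)/sin δ ≈ 1.689, b = sin(fδ)/sin δ ≈ 1.956.
p = a·p₁ + b·p₂ ≈ (0.740, -0.614, 0.276); φ = arcsin(p_z) ≈ 16.03°, λ = atan2(p_y, p_x) ≈ -39.68°.

≈ lat 16.0°, lon -39.7°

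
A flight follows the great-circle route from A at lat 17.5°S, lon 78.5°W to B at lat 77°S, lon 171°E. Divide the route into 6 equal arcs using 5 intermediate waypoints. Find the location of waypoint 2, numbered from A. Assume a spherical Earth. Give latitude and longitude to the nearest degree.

Write both endpoints as unit vectors p₁, p₂ with components (cos φ cos λ, cos φ sin λ, sin φ).
The central angle between the endpoints is δ = arccos(p₁·p₂) ≈ 1.351 rad (77.4°).
Interpolate at f = 2/6 with slerp weights a = sin((1−f)δ)/sin δ ≈ 0.803, b = sin(fδ)/sin δ ≈ 0.446.
p = a·p₁ + b·p₂ ≈ (0.054, -0.735, -0.676); φ = arcsin(p_z) ≈ -42.54°, λ = atan2(p_y, p_x) ≈ -85.83°.

≈ lat 43°S, lon 86°W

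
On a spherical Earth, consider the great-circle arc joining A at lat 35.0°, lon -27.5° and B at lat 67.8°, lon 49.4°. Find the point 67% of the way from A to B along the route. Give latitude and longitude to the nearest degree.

The haversine formula gives a central angle δ ≈ 0.926 rad (53.0°) between the endpoints.
Interpolate at f = 0.67 with slerp weights a = sin((1−f)δ)/sin δ ≈ 0.376, b = sin(fδ)/sin δ ≈ 0.727.
p = a·p₁ + b·p₂ ≈ (0.452, 0.066, 0.889); φ = arcsin(p_z) ≈ 62.79°, λ = atan2(p_y, p_x) ≈ 8.34°.

≈ lat 63°, lon 8°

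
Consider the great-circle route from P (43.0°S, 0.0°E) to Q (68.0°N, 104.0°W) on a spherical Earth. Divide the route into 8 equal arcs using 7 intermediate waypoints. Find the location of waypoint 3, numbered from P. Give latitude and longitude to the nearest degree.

Convert each endpoint to a unit vector on the sphere (x = cos φ cos λ, y = cos φ sin λ, z = sin φ).
The central angle between the endpoints is δ = arccos(p₁·p₂) ≈ 2.344 rad (134.3°).
Interpolate at f = 3/8 with slerp weights a = sin((1−f)δ)/sin δ ≈ 1.390, b = sin(fδ)/sin δ ≈ 1.076.
p = a·p₁ + b·p₂ ≈ (0.919, -0.391, 0.050); φ = arcsin(p_z) ≈ 2.87°, λ = atan2(p_y, p_x) ≈ -23.06°.

≈ (3°N, 23°W)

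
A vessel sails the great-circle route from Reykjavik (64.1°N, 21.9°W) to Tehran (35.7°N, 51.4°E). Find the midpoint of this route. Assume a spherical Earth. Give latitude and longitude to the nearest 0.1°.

≈ (55.3°N, 27.4°E)

From cos δ = sin φ₁ sin φ₂ + cos φ₁ cos φ₂ cos Δλ, the central angle is δ ≈ 0.893 rad (51.2°).
Interpolate at f = 1/2 with slerp weights a = sin((1−f)δ)/sin δ ≈ 0.554, b = sin(fδ)/sin δ ≈ 0.554.
p = a·p₁ + b·p₂ ≈ (0.506, 0.262, 0.822); φ = arcsin(p_z) ≈ 55.31°, λ = atan2(p_y, p_x) ≈ 27.35°.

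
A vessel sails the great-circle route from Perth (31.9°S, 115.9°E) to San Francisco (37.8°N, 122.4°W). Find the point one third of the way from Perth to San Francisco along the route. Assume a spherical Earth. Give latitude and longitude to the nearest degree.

≈ (8°S, 156°E)

Write both endpoints as unit vectors p₁, p₂ with components (cos φ cos λ, cos φ sin λ, sin φ).
The central angle between the endpoints is δ = arccos(p₁·p₂) ≈ 2.314 rad (132.6°).
Interpolate at f = 1/3 with slerp weights a = sin((1−f)δ)/sin δ ≈ 1.357, b = sin(fδ)/sin δ ≈ 0.946.
p = a·p₁ + b·p₂ ≈ (-0.904, 0.405, -0.137); φ = arcsin(p_z) ≈ -7.88°, λ = atan2(p_y, p_x) ≈ 155.86°.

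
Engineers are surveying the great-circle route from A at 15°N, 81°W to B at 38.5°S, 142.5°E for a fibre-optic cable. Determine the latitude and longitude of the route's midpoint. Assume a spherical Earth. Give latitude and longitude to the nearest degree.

≈ 28°S, 135°W

Convert each endpoint to a unit vector on the sphere (x = cos φ cos λ, y = cos φ sin λ, z = sin φ).
The central angle between the endpoints is δ = arccos(p₁·p₂) ≈ 2.360 rad (135.2°).
Interpolate at f = 1/2 with slerp weights a = sin((1−f)δ)/sin δ ≈ 1.312, b = sin(fδ)/sin δ ≈ 1.312.
p = a·p₁ + b·p₂ ≈ (-0.616, -0.627, -0.477); φ = arcsin(p_z) ≈ -28.50°, λ = atan2(p_y, p_x) ≈ -134.53°.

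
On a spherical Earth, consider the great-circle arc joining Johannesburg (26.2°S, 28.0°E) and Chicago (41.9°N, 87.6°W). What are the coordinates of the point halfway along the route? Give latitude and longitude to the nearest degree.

Convert each endpoint to a unit vector on the sphere (x = cos φ cos λ, y = cos φ sin λ, z = sin φ).
The central angle between the endpoints is δ = arccos(p₁·p₂) ≈ 2.194 rad (125.7°).
Interpolate at f = 1/2 with slerp weights a = sin((1−f)δ)/sin δ ≈ 1.096, b = sin(fδ)/sin δ ≈ 1.096.
p = a·p₁ + b·p₂ ≈ (0.902, -0.353, 0.248); φ = arcsin(p_z) ≈ 14.36°, λ = atan2(p_y, p_x) ≈ -21.38°.

≈ 14°N, 21°W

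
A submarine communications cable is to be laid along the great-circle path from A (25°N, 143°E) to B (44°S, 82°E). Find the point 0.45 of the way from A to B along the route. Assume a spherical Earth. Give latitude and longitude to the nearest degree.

Write both endpoints as unit vectors p₁, p₂ with components (cos φ cos λ, cos φ sin λ, sin φ).
The central angle between the endpoints is δ = arccos(p₁·p₂) ≈ 1.548 rad (88.7°).
Interpolate at f = 0.45 with slerp weights a = sin((1−f)δ)/sin δ ≈ 0.753, b = sin(fδ)/sin δ ≈ 0.642.
p = a·p₁ + b·p₂ ≈ (-0.480, 0.868, -0.128); φ = arcsin(p_z) ≈ -7.35°, λ = atan2(p_y, p_x) ≈ 118.97°.

≈ (7°S, 119°E)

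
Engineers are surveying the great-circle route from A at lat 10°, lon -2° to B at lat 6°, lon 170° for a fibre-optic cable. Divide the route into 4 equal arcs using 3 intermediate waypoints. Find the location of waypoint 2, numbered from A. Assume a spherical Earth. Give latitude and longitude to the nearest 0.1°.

Convert each endpoint to a unit vector on the sphere (x = cos φ cos λ, y = cos φ sin λ, z = sin φ).
The central angle between the endpoints is δ = arccos(p₁·p₂) ≈ 2.830 rad (162.1°).
Interpolate at f = 2/4 with slerp weights a = sin((1−f)δ)/sin δ ≈ 3.218, b = sin(fδ)/sin δ ≈ 3.218.
p = a·p₁ + b·p₂ ≈ (0.015, 0.445, 0.895); φ = arcsin(p_z) ≈ 63.55°, λ = atan2(p_y, p_x) ≈ 88.01°.

≈ lat 63.5°, lon 88.0°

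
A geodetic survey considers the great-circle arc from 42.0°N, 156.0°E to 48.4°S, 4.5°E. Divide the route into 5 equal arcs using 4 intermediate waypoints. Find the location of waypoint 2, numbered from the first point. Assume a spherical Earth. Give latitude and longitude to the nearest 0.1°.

≈ 0.6°S, 103.4°E

The haversine formula gives a central angle δ ≈ 2.776 rad (159.1°) between the endpoints.
Interpolate at f = 2/5 with slerp weights a = sin((1−f)δ)/sin δ ≈ 2.786, b = sin(fδ)/sin δ ≈ 2.507.
p = a·p₁ + b·p₂ ≈ (-0.232, 0.973, -0.011); φ = arcsin(p_z) ≈ -0.62°, λ = atan2(p_y, p_x) ≈ 103.41°.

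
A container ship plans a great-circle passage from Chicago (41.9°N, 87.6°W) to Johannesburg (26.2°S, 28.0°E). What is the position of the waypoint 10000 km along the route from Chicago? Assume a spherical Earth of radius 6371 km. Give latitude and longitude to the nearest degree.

Convert each endpoint to a unit vector on the sphere (x = cos φ cos λ, y = cos φ sin λ, z = sin φ).
The central angle between the endpoints is δ = arccos(p₁·p₂) ≈ 2.194 rad (125.7°). The total great-circle distance is δ·R ≈ 2.194 × 6371 ≈ 13976 km, so the target fraction is f = 10000/13976 ≈ 0.716.
Interpolate at f ≈ 0.716 with slerp weights a = sin((1−f)δ)/sin δ ≈ 0.720, b = sin(fδ)/sin δ ≈ 1.231.
p = a·p₁ + b·p₂ ≈ (0.998, -0.016, -0.063); φ = arcsin(p_z) ≈ -3.62°, λ = atan2(p_y, p_x) ≈ -0.94°.

≈ 4°S, 1°W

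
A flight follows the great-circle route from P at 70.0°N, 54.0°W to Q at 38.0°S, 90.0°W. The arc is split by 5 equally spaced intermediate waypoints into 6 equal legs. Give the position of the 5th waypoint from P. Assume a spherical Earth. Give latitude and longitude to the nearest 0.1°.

≈ 19.8°S, 85.8°W

From cos δ = sin φ₁ sin φ₂ + cos φ₁ cos φ₂ cos Δλ, the central angle is δ ≈ 1.940 rad (111.1°).
Interpolate at f = 5/6 with slerp weights a = sin((1−f)δ)/sin δ ≈ 0.341, b = sin(fδ)/sin δ ≈ 1.071.
p = a·p₁ + b·p₂ ≈ (0.068, -0.938, -0.339); φ = arcsin(p_z) ≈ -19.84°, λ = atan2(p_y, p_x) ≈ -85.83°.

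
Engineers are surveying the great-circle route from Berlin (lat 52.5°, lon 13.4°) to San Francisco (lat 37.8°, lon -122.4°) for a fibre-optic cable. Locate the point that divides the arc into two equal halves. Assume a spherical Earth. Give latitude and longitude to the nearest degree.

≈ lat 69°, lon -72°

Write both endpoints as unit vectors p₁, p₂ with components (cos φ cos λ, cos φ sin λ, sin φ).
The central angle between the endpoints is δ = arccos(p₁·p₂) ≈ 1.429 rad (81.9°).
Interpolate at f = 1/2 with slerp weights a = sin((1−f)δ)/sin δ ≈ 0.662, b = sin(fδ)/sin δ ≈ 0.662.
p = a·p₁ + b·p₂ ≈ (0.112, -0.348, 0.931); φ = arcsin(p_z) ≈ 68.55°, λ = atan2(p_y, p_x) ≈ -72.21°.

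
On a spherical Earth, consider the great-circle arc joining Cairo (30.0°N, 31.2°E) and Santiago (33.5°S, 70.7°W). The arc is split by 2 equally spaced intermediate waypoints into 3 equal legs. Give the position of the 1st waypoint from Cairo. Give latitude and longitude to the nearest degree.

Convert each endpoint to a unit vector on the sphere (x = cos φ cos λ, y = cos φ sin λ, z = sin φ).
The central angle between the endpoints is δ = arccos(p₁·p₂) ≈ 2.010 rad (115.1°).
Interpolate at f = 1/3 with slerp weights a = sin((1−f)δ)/sin δ ≈ 1.075, b = sin(fδ)/sin δ ≈ 0.686.
p = a·p₁ + b·p₂ ≈ (0.986, -0.057, 0.159); φ = arcsin(p_z) ≈ 9.15°, λ = atan2(p_y, p_x) ≈ -3.33°.

≈ 9°N, 3°W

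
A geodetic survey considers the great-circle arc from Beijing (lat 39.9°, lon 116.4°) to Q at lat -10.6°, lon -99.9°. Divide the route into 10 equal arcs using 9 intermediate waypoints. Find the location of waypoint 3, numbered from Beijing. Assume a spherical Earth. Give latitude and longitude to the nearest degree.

≈ lat 49°, lon 174°

Write both endpoints as unit vectors p₁, p₂ with components (cos φ cos λ, cos φ sin λ, sin φ).
The central angle between the endpoints is δ = arccos(p₁·p₂) ≈ 2.383 rad (136.5°).
Interpolate at f = 3/10 with slerp weights a = sin((1−f)δ)/sin δ ≈ 1.447, b = sin(fδ)/sin δ ≈ 0.953.
p = a·p₁ + b·p₂ ≈ (-0.654, 0.071, 0.753); φ = arcsin(p_z) ≈ 48.82°, λ = atan2(p_y, p_x) ≈ 173.77°.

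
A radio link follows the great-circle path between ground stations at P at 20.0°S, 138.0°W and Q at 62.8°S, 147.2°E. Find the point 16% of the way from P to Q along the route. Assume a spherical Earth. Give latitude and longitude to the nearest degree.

Convert each endpoint to a unit vector on the sphere (x = cos φ cos λ, y = cos φ sin λ, z = sin φ).
The central angle between the endpoints is δ = arccos(p₁·p₂) ≈ 1.141 rad (65.4°).
Interpolate at f = 0.16 with slerp weights a = sin((1−f)δ)/sin δ ≈ 0.900, b = sin(fδ)/sin δ ≈ 0.200.
p = a·p₁ + b·p₂ ≈ (-0.705, -0.517, -0.485); φ = arcsin(p_z) ≈ -29.04°, λ = atan2(p_y, p_x) ≈ -143.78°.

≈ 29°S, 144°W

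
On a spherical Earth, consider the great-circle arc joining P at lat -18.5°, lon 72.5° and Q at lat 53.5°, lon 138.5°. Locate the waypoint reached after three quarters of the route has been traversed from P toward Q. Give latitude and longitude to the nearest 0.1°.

The haversine formula gives a central angle δ ≈ 1.596 rad (91.5°) between the endpoints.
Interpolate at f = 3/4 with slerp weights a = sin((1−f)δ)/sin δ ≈ 0.389, b = sin(fδ)/sin δ ≈ 0.931.
p = a·p₁ + b·p₂ ≈ (-0.304, 0.719, 0.625); φ = arcsin(p_z) ≈ 38.71°, λ = atan2(p_y, p_x) ≈ 112.93°.

≈ lat 38.7°, lon 112.9°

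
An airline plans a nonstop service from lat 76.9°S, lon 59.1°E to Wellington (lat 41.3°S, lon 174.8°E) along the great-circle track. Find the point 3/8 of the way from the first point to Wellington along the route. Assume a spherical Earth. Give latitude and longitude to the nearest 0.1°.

From cos δ = sin φ₁ sin φ₂ + cos φ₁ cos φ₂ cos Δλ, the central angle is δ ≈ 0.966 rad (55.3°).
Interpolate at f = 3/8 with slerp weights a = sin((1−f)δ)/sin δ ≈ 0.690, b = sin(fδ)/sin δ ≈ 0.431.
p = a·p₁ + b·p₂ ≈ (-0.242, 0.164, -0.956); φ = arcsin(p_z) ≈ -73.02°, λ = atan2(p_y, p_x) ≈ 145.94°.

≈ lat 73.0°S, lon 145.9°E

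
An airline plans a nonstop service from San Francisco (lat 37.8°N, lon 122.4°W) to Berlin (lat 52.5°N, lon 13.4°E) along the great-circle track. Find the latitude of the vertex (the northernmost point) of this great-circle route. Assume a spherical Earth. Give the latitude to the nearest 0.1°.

The great circle lies in the plane with unit normal n̂ = (p₁ × p₂)/|p₁ × p₂|.
Here n̂_z ≈ +0.339; the vertex latitude is φ_max = arccos|n̂_z| ≈ 70.2°.

≈ 70.2°N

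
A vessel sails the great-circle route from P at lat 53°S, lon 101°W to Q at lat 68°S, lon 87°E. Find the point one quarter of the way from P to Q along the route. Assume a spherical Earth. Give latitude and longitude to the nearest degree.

≈ lat 68°S, lon 103°W

Convert each endpoint to a unit vector on the sphere (x = cos φ cos λ, y = cos φ sin λ, z = sin φ).
The central angle between the endpoints is δ = arccos(p₁·p₂) ≈ 1.027 rad (58.9°).
Interpolate at f = 1/4 with slerp weights a = sin((1−f)δ)/sin δ ≈ 0.814, b = sin(fδ)/sin δ ≈ 0.297.
p = a·p₁ + b·p₂ ≈ (-0.088, -0.370, -0.925); φ = arcsin(p_z) ≈ -67.67°, λ = atan2(p_y, p_x) ≈ -103.33°.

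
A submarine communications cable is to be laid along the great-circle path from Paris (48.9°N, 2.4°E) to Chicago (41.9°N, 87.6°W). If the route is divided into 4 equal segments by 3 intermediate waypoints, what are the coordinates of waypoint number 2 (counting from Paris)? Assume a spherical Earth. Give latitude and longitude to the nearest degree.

≈ 55°N, 46°W

From cos δ = sin φ₁ sin φ₂ + cos φ₁ cos φ₂ cos Δλ, the central angle is δ ≈ 1.043 rad (59.8°).
Interpolate at f = 2/4 with slerp weights a = sin((1−f)δ)/sin δ ≈ 0.577, b = sin(fδ)/sin δ ≈ 0.577.
p = a·p₁ + b·p₂ ≈ (0.397, -0.413, 0.820); φ = arcsin(p_z) ≈ 55.06°, λ = atan2(p_y, p_x) ≈ -46.15°.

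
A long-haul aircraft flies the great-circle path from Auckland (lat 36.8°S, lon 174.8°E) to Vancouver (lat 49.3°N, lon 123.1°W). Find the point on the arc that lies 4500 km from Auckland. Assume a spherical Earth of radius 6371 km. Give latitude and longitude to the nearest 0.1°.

Convert each endpoint to a unit vector on the sphere (x = cos φ cos λ, y = cos φ sin λ, z = sin φ).
The central angle between the endpoints is δ = arccos(p₁·p₂) ≈ 1.782 rad (102.1°). The total great-circle distance is δ·R ≈ 1.782 × 6371 ≈ 11354 km, so the target fraction is f = 4500/11354 ≈ 0.396.
Interpolate at f ≈ 0.396 with slerp weights a = sin((1−f)δ)/sin δ ≈ 0.900, b = sin(fδ)/sin δ ≈ 0.664.
p = a·p₁ + b·p₂ ≈ (-0.954, -0.297, -0.036); φ = arcsin(p_z) ≈ -2.06°, λ = atan2(p_y, p_x) ≈ -162.69°.

≈ lat 2.1°S, lon 162.7°W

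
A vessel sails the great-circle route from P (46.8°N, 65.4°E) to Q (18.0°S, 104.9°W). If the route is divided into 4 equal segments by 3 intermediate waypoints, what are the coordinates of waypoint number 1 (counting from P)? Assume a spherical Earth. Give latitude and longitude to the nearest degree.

≈ (77°N, 7°E)

From cos δ = sin φ₁ sin φ₂ + cos φ₁ cos φ₂ cos Δλ, the central angle is δ ≈ 2.620 rad (150.1°).
Interpolate at f = 1/4 with slerp weights a = sin((1−f)δ)/sin δ ≈ 1.853, b = sin(fδ)/sin δ ≈ 1.222.
p = a·p₁ + b·p₂ ≈ (0.229, 0.030, 0.973); φ = arcsin(p_z) ≈ 76.64°, λ = atan2(p_y, p_x) ≈ 7.40°.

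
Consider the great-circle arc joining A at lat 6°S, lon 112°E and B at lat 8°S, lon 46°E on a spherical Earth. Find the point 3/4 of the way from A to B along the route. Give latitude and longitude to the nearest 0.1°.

The haversine formula gives a central angle δ ≈ 1.143 rad (65.5°) between the endpoints.
Interpolate at f = 3/4 with slerp weights a = sin((1−f)δ)/sin δ ≈ 0.310, b = sin(fδ)/sin δ ≈ 0.831.
p = a·p₁ + b·p₂ ≈ (0.456, 0.878, -0.148); φ = arcsin(p_z) ≈ -8.51°, λ = atan2(p_y, p_x) ≈ 62.53°.

≈ lat 8.5°S, lon 62.5°E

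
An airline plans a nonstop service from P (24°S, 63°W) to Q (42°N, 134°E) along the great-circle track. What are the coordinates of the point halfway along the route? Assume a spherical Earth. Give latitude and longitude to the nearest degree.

The haversine formula gives a central angle δ ≈ 2.742 rad (157.1°) between the endpoints.
Interpolate at f = 1/2 with slerp weights a = sin((1−f)δ)/sin δ ≈ 2.522, b = sin(fδ)/sin δ ≈ 2.522.
p = a·p₁ + b·p₂ ≈ (-0.256, -0.705, 0.662); φ = arcsin(p_z) ≈ 41.43°, λ = atan2(p_y, p_x) ≈ -109.96°.

≈ (41°N, 110°W)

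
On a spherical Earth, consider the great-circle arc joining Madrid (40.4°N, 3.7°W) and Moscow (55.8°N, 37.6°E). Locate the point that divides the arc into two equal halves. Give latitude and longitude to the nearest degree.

≈ 50°N, 14°E

The haversine formula gives a central angle δ ≈ 0.540 rad (30.9°) between the endpoints.
Interpolate at f = 1/2 with slerp weights a = sin((1−f)δ)/sin δ ≈ 0.519, b = sin(fδ)/sin δ ≈ 0.519.
p = a·p₁ + b·p₂ ≈ (0.625, 0.152, 0.765); φ = arcsin(p_z) ≈ 49.94°, λ = atan2(p_y, p_x) ≈ 13.70°.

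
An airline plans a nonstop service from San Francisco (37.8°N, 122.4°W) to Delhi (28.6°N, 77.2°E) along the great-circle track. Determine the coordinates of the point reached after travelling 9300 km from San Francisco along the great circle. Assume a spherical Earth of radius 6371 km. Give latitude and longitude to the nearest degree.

≈ 54°N, 90°E

Write both endpoints as unit vectors p₁, p₂ with components (cos φ cos λ, cos φ sin λ, sin φ).
The central angle between the endpoints is δ = arccos(p₁·p₂) ≈ 1.939 rad (111.1°). The total great-circle distance is δ·R ≈ 1.939 × 6371 ≈ 12355 km, so the target fraction is f = 9300/12355 ≈ 0.753.
Interpolate at f ≈ 0.753 with slerp weights a = sin((1−f)δ)/sin δ ≈ 0.495, b = sin(fδ)/sin δ ≈ 1.065.
p = a·p₁ + b·p₂ ≈ (-0.002, 0.582, 0.813); φ = arcsin(p_z) ≈ 54.40°, λ = atan2(p_y, p_x) ≈ 90.21°.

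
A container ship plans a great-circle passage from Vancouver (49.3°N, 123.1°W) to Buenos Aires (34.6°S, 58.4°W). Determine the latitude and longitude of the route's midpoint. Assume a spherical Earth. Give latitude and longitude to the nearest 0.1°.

From cos δ = sin φ₁ sin φ₂ + cos φ₁ cos φ₂ cos Δλ, the central angle is δ ≈ 1.773 rad (101.6°).
Interpolate at f = 1/2 with slerp weights a = sin((1−f)δ)/sin δ ≈ 0.791, b = sin(fδ)/sin δ ≈ 0.791.
p = a·p₁ + b·p₂ ≈ (0.059, -0.987, 0.151); φ = arcsin(p_z) ≈ 8.66°, λ = atan2(p_y, p_x) ≈ -86.55°.

≈ (8.7°N, 86.5°W)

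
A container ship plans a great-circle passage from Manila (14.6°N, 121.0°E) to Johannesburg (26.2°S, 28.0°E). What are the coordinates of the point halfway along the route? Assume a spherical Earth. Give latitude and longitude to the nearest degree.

From cos δ = sin φ₁ sin φ₂ + cos φ₁ cos φ₂ cos Δλ, the central angle is δ ≈ 1.728 rad (99.0°).
Interpolate at f = 1/2 with slerp weights a = sin((1−f)δ)/sin δ ≈ 0.770, b = sin(fδ)/sin δ ≈ 0.770.
p = a·p₁ + b·p₂ ≈ (0.226, 0.963, -0.146); φ = arcsin(p_z) ≈ -8.39°, λ = atan2(p_y, p_x) ≈ 76.78°.

≈ 8°S, 77°E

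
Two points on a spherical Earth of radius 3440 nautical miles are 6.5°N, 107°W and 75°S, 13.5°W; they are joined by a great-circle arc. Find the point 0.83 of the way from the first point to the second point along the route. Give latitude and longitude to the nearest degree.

Write both endpoints as unit vectors p₁, p₂ with components (cos φ cos λ, cos φ sin λ, sin φ).
The central angle between the endpoints is δ = arccos(p₁·p₂) ≈ 1.696 rad (97.2°).
Interpolate at f = 0.83 with slerp weights a = sin((1−f)δ)/sin δ ≈ 0.287, b = sin(fδ)/sin δ ≈ 0.995.
p = a·p₁ + b·p₂ ≈ (0.167, -0.332, -0.928); φ = arcsin(p_z) ≈ -68.16°, λ = atan2(p_y, p_x) ≈ -63.32°.

≈ 68°S, 63°W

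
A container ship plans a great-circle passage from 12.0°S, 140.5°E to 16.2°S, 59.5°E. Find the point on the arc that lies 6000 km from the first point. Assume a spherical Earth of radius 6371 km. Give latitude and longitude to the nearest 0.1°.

Convert each endpoint to a unit vector on the sphere (x = cos φ cos λ, y = cos φ sin λ, z = sin φ).
The central angle between the endpoints is δ = arccos(p₁·p₂) ≈ 1.364 rad (78.2°). The total great-circle distance is δ·R ≈ 1.364 × 6371 ≈ 8693 km, so the target fraction is f = 6000/8693 ≈ 0.690.
Interpolate at f ≈ 0.690 with slerp weights a = sin((1−f)δ)/sin δ ≈ 0.419, b = sin(fδ)/sin δ ≈ 0.826.
p = a·p₁ + b·p₂ ≈ (0.086, 0.944, -0.318); φ = arcsin(p_z) ≈ -18.52°, λ = atan2(p_y, p_x) ≈ 84.77°.

≈ 18.5°S, 84.8°E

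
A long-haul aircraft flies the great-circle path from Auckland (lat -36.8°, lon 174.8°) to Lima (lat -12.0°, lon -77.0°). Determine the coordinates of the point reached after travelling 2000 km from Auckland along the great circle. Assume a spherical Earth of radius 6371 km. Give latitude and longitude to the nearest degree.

Convert each endpoint to a unit vector on the sphere (x = cos φ cos λ, y = cos φ sin λ, z = sin φ).
The central angle between the endpoints is δ = arccos(p₁·p₂) ≈ 1.691 rad (96.9°). The total great-circle distance is δ·R ≈ 1.691 × 6371 ≈ 10774 km, so the target fraction is f = 2000/10774 ≈ 0.186.
Interpolate at f ≈ 0.186 with slerp weights a = sin((1−f)δ)/sin δ ≈ 0.988, b = sin(fδ)/sin δ ≈ 0.311.
p = a·p₁ + b·p₂ ≈ (-0.720, -0.225, -0.657); φ = arcsin(p_z) ≈ -41.06°, λ = atan2(p_y, p_x) ≈ -162.66°.

≈ lat -41°, lon -163°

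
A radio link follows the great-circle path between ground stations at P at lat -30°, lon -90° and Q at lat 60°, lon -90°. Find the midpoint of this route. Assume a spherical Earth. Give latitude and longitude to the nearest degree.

Write both endpoints as unit vectors p₁, p₂ with components (cos φ cos λ, cos φ sin λ, sin φ).
The central angle between the endpoints is δ = arccos(p₁·p₂) ≈ 1.571 rad (90.0°).
Interpolate at f = 1/2 with slerp weights a = sin((1−f)δ)/sin δ ≈ 0.707, b = sin(fδ)/sin δ ≈ 0.707.
p = a·p₁ + b·p₂ ≈ (0.000, -0.966, 0.259); φ = arcsin(p_z) ≈ 15.00°, λ = atan2(p_y, p_x) ≈ -90.00°.

≈ lat 15°, lon -90°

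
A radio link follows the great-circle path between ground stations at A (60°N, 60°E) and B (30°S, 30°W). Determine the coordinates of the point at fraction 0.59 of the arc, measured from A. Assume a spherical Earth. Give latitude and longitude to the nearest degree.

≈ (11°N, 5°W)

Write both endpoints as unit vectors p₁, p₂ with components (cos φ cos λ, cos φ sin λ, sin φ).
The central angle between the endpoints is δ = arccos(p₁·p₂) ≈ 2.019 rad (115.7°).
Interpolate at f = 0.59 with slerp weights a = sin((1−f)δ)/sin δ ≈ 0.817, b = sin(fδ)/sin δ ≈ 1.030.
p = a·p₁ + b·p₂ ≈ (0.977, -0.092, 0.192); φ = arcsin(p_z) ≈ 11.09°, λ = atan2(p_y, p_x) ≈ -5.40°.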